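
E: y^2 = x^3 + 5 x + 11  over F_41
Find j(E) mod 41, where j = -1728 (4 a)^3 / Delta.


Delta = -16(4 a^3 + 27 b^2) mod 41 = 39
-1728 * (4 a)^3 = -1728 * (4*5)^3 mod 41 = 11
j = 11 * 39^(-1) mod 41 = 15

j = 15 (mod 41)


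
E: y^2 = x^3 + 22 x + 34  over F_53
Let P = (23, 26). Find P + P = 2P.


Doubling: s = (3 x1^2 + a) / (2 y1)
s = (3*23^2 + 22) / (2*26) mod 53 = 34
x3 = s^2 - 2 x1 mod 53 = 34^2 - 2*23 = 50
y3 = s (x1 - x3) - y1 mod 53 = 34 * (23 - 50) - 26 = 10

2P = (50, 10)


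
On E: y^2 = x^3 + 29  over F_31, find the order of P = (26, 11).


Compute successive multiples of P until we hit O:
  1P = (26, 11)
  2P = (14, 13)
  3P = (16, 8)
  4P = (8, 13)
  5P = (15, 5)
  6P = (9, 18)
  7P = (4, 0)
  8P = (9, 13)
  ... (continuing to 14P)
  14P = O

ord(P) = 14


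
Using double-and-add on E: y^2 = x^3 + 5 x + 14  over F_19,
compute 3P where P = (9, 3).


k = 3 = 11_2 (binary, LSB first: 11)
Double-and-add from P = (9, 3):
  bit 0 = 1: acc = O + (9, 3) = (9, 3)
  bit 1 = 1: acc = (9, 3) + (10, 0) = (9, 16)

3P = (9, 16)


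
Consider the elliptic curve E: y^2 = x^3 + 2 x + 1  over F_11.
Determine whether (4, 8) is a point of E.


Check whether y^2 = x^3 + 2 x + 1 (mod 11) for (x, y) = (4, 8).
LHS: y^2 = 8^2 mod 11 = 9
RHS: x^3 + 2 x + 1 = 4^3 + 2*4 + 1 mod 11 = 7
LHS != RHS

No, not on the curve


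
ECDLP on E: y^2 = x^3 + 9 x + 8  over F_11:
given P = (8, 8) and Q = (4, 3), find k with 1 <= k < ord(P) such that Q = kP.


Enumerate multiples of P until we hit Q = (4, 3):
  1P = (8, 8)
  2P = (9, 9)
  3P = (6, 5)
  4P = (2, 1)
  5P = (10, 8)
  6P = (4, 3)
Match found at i = 6.

k = 6


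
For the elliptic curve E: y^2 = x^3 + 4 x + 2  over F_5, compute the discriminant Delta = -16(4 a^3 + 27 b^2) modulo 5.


4 a^3 + 27 b^2 = 4*4^3 + 27*2^2 = 256 + 108 = 364
Delta = -16 * (364) = -5824
Delta mod 5 = 1

Delta = 1 (mod 5)


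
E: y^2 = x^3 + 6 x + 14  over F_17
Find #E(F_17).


For each x in F_17, count y with y^2 = x^3 + 6 x + 14 mod 17:
  x = 1: RHS = 4, y in [2, 15]  -> 2 point(s)
  x = 2: RHS = 0, y in [0]  -> 1 point(s)
  x = 3: RHS = 8, y in [5, 12]  -> 2 point(s)
  x = 4: RHS = 0, y in [0]  -> 1 point(s)
  x = 5: RHS = 16, y in [4, 13]  -> 2 point(s)
  x = 7: RHS = 8, y in [5, 12]  -> 2 point(s)
  x = 8: RHS = 13, y in [8, 9]  -> 2 point(s)
  x = 9: RHS = 15, y in [7, 10]  -> 2 point(s)
  x = 11: RHS = 0, y in [0]  -> 1 point(s)
Affine points: 15. Add the point at infinity: total = 16.

#E(F_17) = 16


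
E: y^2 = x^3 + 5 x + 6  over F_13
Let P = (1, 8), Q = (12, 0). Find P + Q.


P != Q, so use the chord formula.
s = (y2 - y1) / (x2 - x1) = (5) / (11) mod 13 = 4
x3 = s^2 - x1 - x2 mod 13 = 4^2 - 1 - 12 = 3
y3 = s (x1 - x3) - y1 mod 13 = 4 * (1 - 3) - 8 = 10

P + Q = (3, 10)


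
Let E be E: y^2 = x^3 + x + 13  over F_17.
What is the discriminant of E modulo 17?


4 a^3 + 27 b^2 = 4*1^3 + 27*13^2 = 4 + 4563 = 4567
Delta = -16 * (4567) = -73072
Delta mod 17 = 11

Delta = 11 (mod 17)


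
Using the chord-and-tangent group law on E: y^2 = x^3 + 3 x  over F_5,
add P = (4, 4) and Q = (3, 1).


P != Q, so use the chord formula.
s = (y2 - y1) / (x2 - x1) = (2) / (4) mod 5 = 3
x3 = s^2 - x1 - x2 mod 5 = 3^2 - 4 - 3 = 2
y3 = s (x1 - x3) - y1 mod 5 = 3 * (4 - 2) - 4 = 2

P + Q = (2, 2)


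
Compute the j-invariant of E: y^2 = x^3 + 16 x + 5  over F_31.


Delta = -16(4 a^3 + 27 b^2) mod 31 = 11
-1728 * (4 a)^3 = -1728 * (4*16)^3 mod 31 = 2
j = 2 * 11^(-1) mod 31 = 3

j = 3 (mod 31)


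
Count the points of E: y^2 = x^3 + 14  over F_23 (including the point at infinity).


For each x in F_23, count y with y^2 = x^3 + 0 x + 14 mod 23:
  x = 3: RHS = 18, y in [8, 15]  -> 2 point(s)
  x = 4: RHS = 9, y in [3, 20]  -> 2 point(s)
  x = 5: RHS = 1, y in [1, 22]  -> 2 point(s)
  x = 6: RHS = 0, y in [0]  -> 1 point(s)
  x = 7: RHS = 12, y in [9, 14]  -> 2 point(s)
  x = 10: RHS = 2, y in [5, 18]  -> 2 point(s)
  x = 13: RHS = 3, y in [7, 16]  -> 2 point(s)
  x = 15: RHS = 8, y in [10, 13]  -> 2 point(s)
  x = 16: RHS = 16, y in [4, 19]  -> 2 point(s)
  x = 18: RHS = 4, y in [2, 21]  -> 2 point(s)
  x = 21: RHS = 6, y in [11, 12]  -> 2 point(s)
  x = 22: RHS = 13, y in [6, 17]  -> 2 point(s)
Affine points: 23. Add the point at infinity: total = 24.

#E(F_23) = 24


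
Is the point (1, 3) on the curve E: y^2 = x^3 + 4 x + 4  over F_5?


Check whether y^2 = x^3 + 4 x + 4 (mod 5) for (x, y) = (1, 3).
LHS: y^2 = 3^2 mod 5 = 4
RHS: x^3 + 4 x + 4 = 1^3 + 4*1 + 4 mod 5 = 4
LHS = RHS

Yes, on the curve


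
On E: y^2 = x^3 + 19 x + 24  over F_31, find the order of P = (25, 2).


Compute successive multiples of P until we hit O:
  1P = (25, 2)
  2P = (30, 2)
  3P = (7, 29)
  4P = (9, 5)
  5P = (2, 15)
  6P = (11, 13)
  7P = (4, 28)
  8P = (10, 6)
  ... (continuing to 25P)
  25P = O

ord(P) = 25


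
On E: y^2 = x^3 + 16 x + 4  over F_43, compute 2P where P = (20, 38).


Doubling: s = (3 x1^2 + a) / (2 y1)
s = (3*20^2 + 16) / (2*38) mod 43 = 16
x3 = s^2 - 2 x1 mod 43 = 16^2 - 2*20 = 1
y3 = s (x1 - x3) - y1 mod 43 = 16 * (20 - 1) - 38 = 8

2P = (1, 8)


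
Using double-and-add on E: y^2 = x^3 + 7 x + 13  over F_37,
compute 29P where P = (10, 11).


k = 29 = 11101_2 (binary, LSB first: 10111)
Double-and-add from P = (10, 11):
  bit 0 = 1: acc = O + (10, 11) = (10, 11)
  bit 1 = 0: acc unchanged = (10, 11)
  bit 2 = 1: acc = (10, 11) + (30, 18) = (27, 33)
  bit 3 = 1: acc = (27, 33) + (13, 28) = (6, 30)
  bit 4 = 1: acc = (6, 30) + (1, 24) = (27, 4)

29P = (27, 4)


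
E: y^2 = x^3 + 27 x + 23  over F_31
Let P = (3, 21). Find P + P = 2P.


Doubling: s = (3 x1^2 + a) / (2 y1)
s = (3*3^2 + 27) / (2*21) mod 31 = 19
x3 = s^2 - 2 x1 mod 31 = 19^2 - 2*3 = 14
y3 = s (x1 - x3) - y1 mod 31 = 19 * (3 - 14) - 21 = 18

2P = (14, 18)


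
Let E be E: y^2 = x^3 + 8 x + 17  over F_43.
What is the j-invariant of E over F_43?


Delta = -16(4 a^3 + 27 b^2) mod 43 = 22
-1728 * (4 a)^3 = -1728 * (4*8)^3 mod 43 = 27
j = 27 * 22^(-1) mod 43 = 11

j = 11 (mod 43)


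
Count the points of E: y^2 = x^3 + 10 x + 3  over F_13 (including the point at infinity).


For each x in F_13, count y with y^2 = x^3 + 10 x + 3 mod 13:
  x = 0: RHS = 3, y in [4, 9]  -> 2 point(s)
  x = 1: RHS = 1, y in [1, 12]  -> 2 point(s)
  x = 4: RHS = 3, y in [4, 9]  -> 2 point(s)
  x = 5: RHS = 9, y in [3, 10]  -> 2 point(s)
  x = 7: RHS = 0, y in [0]  -> 1 point(s)
  x = 8: RHS = 10, y in [6, 7]  -> 2 point(s)
  x = 9: RHS = 3, y in [4, 9]  -> 2 point(s)
  x = 11: RHS = 1, y in [1, 12]  -> 2 point(s)
Affine points: 15. Add the point at infinity: total = 16.

#E(F_13) = 16


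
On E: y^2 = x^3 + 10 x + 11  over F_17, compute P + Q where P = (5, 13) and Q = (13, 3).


P != Q, so use the chord formula.
s = (y2 - y1) / (x2 - x1) = (7) / (8) mod 17 = 3
x3 = s^2 - x1 - x2 mod 17 = 3^2 - 5 - 13 = 8
y3 = s (x1 - x3) - y1 mod 17 = 3 * (5 - 8) - 13 = 12

P + Q = (8, 12)


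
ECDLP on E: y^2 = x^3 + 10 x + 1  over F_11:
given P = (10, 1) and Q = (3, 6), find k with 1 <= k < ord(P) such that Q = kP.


Enumerate multiples of P until we hit Q = (3, 6):
  1P = (10, 1)
  2P = (3, 6)
Match found at i = 2.

k = 2


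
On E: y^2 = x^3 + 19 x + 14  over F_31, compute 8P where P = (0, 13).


k = 8 = 1000_2 (binary, LSB first: 0001)
Double-and-add from P = (0, 13):
  bit 0 = 0: acc unchanged = O
  bit 1 = 0: acc unchanged = O
  bit 2 = 0: acc unchanged = O
  bit 3 = 1: acc = O + (3, 6) = (3, 6)

8P = (3, 6)


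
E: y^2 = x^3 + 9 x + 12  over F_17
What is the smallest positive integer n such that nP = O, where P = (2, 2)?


Compute successive multiples of P until we hit O:
  1P = (2, 2)
  2P = (14, 3)
  3P = (16, 11)
  4P = (8, 16)
  5P = (3, 7)
  6P = (3, 10)
  7P = (8, 1)
  8P = (16, 6)
  ... (continuing to 11P)
  11P = O

ord(P) = 11


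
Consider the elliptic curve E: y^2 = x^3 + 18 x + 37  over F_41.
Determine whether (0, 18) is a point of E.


Check whether y^2 = x^3 + 18 x + 37 (mod 41) for (x, y) = (0, 18).
LHS: y^2 = 18^2 mod 41 = 37
RHS: x^3 + 18 x + 37 = 0^3 + 18*0 + 37 mod 41 = 37
LHS = RHS

Yes, on the curve


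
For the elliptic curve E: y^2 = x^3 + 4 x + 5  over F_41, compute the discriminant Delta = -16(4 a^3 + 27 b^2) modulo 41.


4 a^3 + 27 b^2 = 4*4^3 + 27*5^2 = 256 + 675 = 931
Delta = -16 * (931) = -14896
Delta mod 41 = 28

Delta = 28 (mod 41)


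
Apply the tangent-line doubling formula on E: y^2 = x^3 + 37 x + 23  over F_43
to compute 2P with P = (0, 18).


Doubling: s = (3 x1^2 + a) / (2 y1)
s = (3*0^2 + 37) / (2*18) mod 43 = 7
x3 = s^2 - 2 x1 mod 43 = 7^2 - 2*0 = 6
y3 = s (x1 - x3) - y1 mod 43 = 7 * (0 - 6) - 18 = 26

2P = (6, 26)


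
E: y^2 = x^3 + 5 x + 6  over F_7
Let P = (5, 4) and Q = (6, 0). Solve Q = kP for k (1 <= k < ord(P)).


Enumerate multiples of P until we hit Q = (6, 0):
  1P = (5, 4)
  2P = (6, 0)
Match found at i = 2.

k = 2


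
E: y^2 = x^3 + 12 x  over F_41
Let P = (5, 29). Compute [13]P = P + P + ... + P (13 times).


k = 13 = 1101_2 (binary, LSB first: 1011)
Double-and-add from P = (5, 29):
  bit 0 = 1: acc = O + (5, 29) = (5, 29)
  bit 1 = 0: acc unchanged = (5, 29)
  bit 2 = 1: acc = (5, 29) + (36, 15) = (20, 32)
  bit 3 = 1: acc = (20, 32) + (18, 29) = (36, 26)

13P = (36, 26)


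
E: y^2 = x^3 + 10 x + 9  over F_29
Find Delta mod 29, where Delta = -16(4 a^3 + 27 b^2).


4 a^3 + 27 b^2 = 4*10^3 + 27*9^2 = 4000 + 2187 = 6187
Delta = -16 * (6187) = -98992
Delta mod 29 = 14

Delta = 14 (mod 29)


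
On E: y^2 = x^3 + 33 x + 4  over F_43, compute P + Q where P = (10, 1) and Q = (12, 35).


P != Q, so use the chord formula.
s = (y2 - y1) / (x2 - x1) = (34) / (2) mod 43 = 17
x3 = s^2 - x1 - x2 mod 43 = 17^2 - 10 - 12 = 9
y3 = s (x1 - x3) - y1 mod 43 = 17 * (10 - 9) - 1 = 16

P + Q = (9, 16)


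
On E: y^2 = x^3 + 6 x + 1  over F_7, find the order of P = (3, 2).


Compute successive multiples of P until we hit O:
  1P = (3, 2)
  2P = (3, 5)
  3P = O

ord(P) = 3


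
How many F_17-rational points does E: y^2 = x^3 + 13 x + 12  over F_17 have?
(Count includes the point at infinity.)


For each x in F_17, count y with y^2 = x^3 + 13 x + 12 mod 17:
  x = 1: RHS = 9, y in [3, 14]  -> 2 point(s)
  x = 4: RHS = 9, y in [3, 14]  -> 2 point(s)
  x = 5: RHS = 15, y in [7, 10]  -> 2 point(s)
  x = 6: RHS = 0, y in [0]  -> 1 point(s)
  x = 7: RHS = 4, y in [2, 15]  -> 2 point(s)
  x = 8: RHS = 16, y in [4, 13]  -> 2 point(s)
  x = 9: RHS = 8, y in [5, 12]  -> 2 point(s)
  x = 12: RHS = 9, y in [3, 14]  -> 2 point(s)
  x = 13: RHS = 15, y in [7, 10]  -> 2 point(s)
  x = 16: RHS = 15, y in [7, 10]  -> 2 point(s)
Affine points: 19. Add the point at infinity: total = 20.

#E(F_17) = 20


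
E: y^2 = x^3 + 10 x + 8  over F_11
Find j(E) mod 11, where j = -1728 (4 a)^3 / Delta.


Delta = -16(4 a^3 + 27 b^2) mod 11 = 4
-1728 * (4 a)^3 = -1728 * (4*10)^3 mod 11 = 9
j = 9 * 4^(-1) mod 11 = 5

j = 5 (mod 11)


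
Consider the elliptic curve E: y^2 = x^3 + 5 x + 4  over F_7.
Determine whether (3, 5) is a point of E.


Check whether y^2 = x^3 + 5 x + 4 (mod 7) for (x, y) = (3, 5).
LHS: y^2 = 5^2 mod 7 = 4
RHS: x^3 + 5 x + 4 = 3^3 + 5*3 + 4 mod 7 = 4
LHS = RHS

Yes, on the curve


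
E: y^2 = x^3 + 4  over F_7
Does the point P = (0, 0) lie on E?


Check whether y^2 = x^3 + 0 x + 4 (mod 7) for (x, y) = (0, 0).
LHS: y^2 = 0^2 mod 7 = 0
RHS: x^3 + 0 x + 4 = 0^3 + 0*0 + 4 mod 7 = 4
LHS != RHS

No, not on the curve


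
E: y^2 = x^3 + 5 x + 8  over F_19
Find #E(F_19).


For each x in F_19, count y with y^2 = x^3 + 5 x + 8 mod 19:
  x = 2: RHS = 7, y in [8, 11]  -> 2 point(s)
  x = 4: RHS = 16, y in [4, 15]  -> 2 point(s)
  x = 5: RHS = 6, y in [5, 14]  -> 2 point(s)
  x = 6: RHS = 7, y in [8, 11]  -> 2 point(s)
  x = 7: RHS = 6, y in [5, 14]  -> 2 point(s)
  x = 8: RHS = 9, y in [3, 16]  -> 2 point(s)
  x = 11: RHS = 7, y in [8, 11]  -> 2 point(s)
  x = 13: RHS = 9, y in [3, 16]  -> 2 point(s)
  x = 15: RHS = 0, y in [0]  -> 1 point(s)
  x = 16: RHS = 4, y in [2, 17]  -> 2 point(s)
  x = 17: RHS = 9, y in [3, 16]  -> 2 point(s)
Affine points: 21. Add the point at infinity: total = 22.

#E(F_19) = 22


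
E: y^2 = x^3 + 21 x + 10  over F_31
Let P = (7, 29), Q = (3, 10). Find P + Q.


P != Q, so use the chord formula.
s = (y2 - y1) / (x2 - x1) = (12) / (27) mod 31 = 28
x3 = s^2 - x1 - x2 mod 31 = 28^2 - 7 - 3 = 30
y3 = s (x1 - x3) - y1 mod 31 = 28 * (7 - 30) - 29 = 9

P + Q = (30, 9)


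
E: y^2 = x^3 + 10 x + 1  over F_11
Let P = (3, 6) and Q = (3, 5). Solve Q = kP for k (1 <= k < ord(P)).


Enumerate multiples of P until we hit Q = (3, 5):
  1P = (3, 6)
  2P = (10, 10)
  3P = (10, 1)
  4P = (3, 5)
Match found at i = 4.

k = 4


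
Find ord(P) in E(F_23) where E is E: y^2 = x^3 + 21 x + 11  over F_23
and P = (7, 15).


Compute successive multiples of P until we hit O:
  1P = (7, 15)
  2P = (10, 5)
  3P = (12, 17)
  4P = (6, 13)
  5P = (14, 17)
  6P = (11, 20)
  7P = (8, 1)
  8P = (20, 6)
  ... (continuing to 27P)
  27P = O

ord(P) = 27


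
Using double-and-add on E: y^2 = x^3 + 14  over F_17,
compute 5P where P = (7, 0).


k = 5 = 101_2 (binary, LSB first: 101)
Double-and-add from P = (7, 0):
  bit 0 = 1: acc = O + (7, 0) = (7, 0)
  bit 1 = 0: acc unchanged = (7, 0)
  bit 2 = 1: acc = (7, 0) + O = (7, 0)

5P = (7, 0)


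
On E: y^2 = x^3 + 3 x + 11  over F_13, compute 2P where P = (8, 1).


Doubling: s = (3 x1^2 + a) / (2 y1)
s = (3*8^2 + 3) / (2*1) mod 13 = 0
x3 = s^2 - 2 x1 mod 13 = 0^2 - 2*8 = 10
y3 = s (x1 - x3) - y1 mod 13 = 0 * (8 - 10) - 1 = 12

2P = (10, 12)


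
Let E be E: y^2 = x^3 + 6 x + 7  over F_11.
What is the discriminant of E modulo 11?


4 a^3 + 27 b^2 = 4*6^3 + 27*7^2 = 864 + 1323 = 2187
Delta = -16 * (2187) = -34992
Delta mod 11 = 10

Delta = 10 (mod 11)


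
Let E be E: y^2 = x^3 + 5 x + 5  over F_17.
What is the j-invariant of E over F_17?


Delta = -16(4 a^3 + 27 b^2) mod 17 = 2
-1728 * (4 a)^3 = -1728 * (4*5)^3 mod 17 = 9
j = 9 * 2^(-1) mod 17 = 13

j = 13 (mod 17)


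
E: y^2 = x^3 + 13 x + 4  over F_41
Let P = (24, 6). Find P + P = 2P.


Doubling: s = (3 x1^2 + a) / (2 y1)
s = (3*24^2 + 13) / (2*6) mod 41 = 5
x3 = s^2 - 2 x1 mod 41 = 5^2 - 2*24 = 18
y3 = s (x1 - x3) - y1 mod 41 = 5 * (24 - 18) - 6 = 24

2P = (18, 24)


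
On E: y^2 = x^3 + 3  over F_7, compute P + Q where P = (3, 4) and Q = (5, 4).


P != Q, so use the chord formula.
s = (y2 - y1) / (x2 - x1) = (0) / (2) mod 7 = 0
x3 = s^2 - x1 - x2 mod 7 = 0^2 - 3 - 5 = 6
y3 = s (x1 - x3) - y1 mod 7 = 0 * (3 - 6) - 4 = 3

P + Q = (6, 3)


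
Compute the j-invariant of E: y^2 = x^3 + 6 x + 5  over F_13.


Delta = -16(4 a^3 + 27 b^2) mod 13 = 11
-1728 * (4 a)^3 = -1728 * (4*6)^3 mod 13 = 5
j = 5 * 11^(-1) mod 13 = 4

j = 4 (mod 13)


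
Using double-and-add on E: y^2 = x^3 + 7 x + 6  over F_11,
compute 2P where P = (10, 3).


k = 2 = 10_2 (binary, LSB first: 01)
Double-and-add from P = (10, 3):
  bit 0 = 0: acc unchanged = O
  bit 1 = 1: acc = O + (6, 0) = (6, 0)

2P = (6, 0)


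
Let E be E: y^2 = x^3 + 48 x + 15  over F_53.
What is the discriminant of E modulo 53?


4 a^3 + 27 b^2 = 4*48^3 + 27*15^2 = 442368 + 6075 = 448443
Delta = -16 * (448443) = -7175088
Delta mod 53 = 52

Delta = 52 (mod 53)


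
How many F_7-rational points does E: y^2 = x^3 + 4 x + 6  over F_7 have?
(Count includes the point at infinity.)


For each x in F_7, count y with y^2 = x^3 + 4 x + 6 mod 7:
  x = 1: RHS = 4, y in [2, 5]  -> 2 point(s)
  x = 2: RHS = 1, y in [1, 6]  -> 2 point(s)
  x = 4: RHS = 2, y in [3, 4]  -> 2 point(s)
  x = 5: RHS = 4, y in [2, 5]  -> 2 point(s)
  x = 6: RHS = 1, y in [1, 6]  -> 2 point(s)
Affine points: 10. Add the point at infinity: total = 11.

#E(F_7) = 11


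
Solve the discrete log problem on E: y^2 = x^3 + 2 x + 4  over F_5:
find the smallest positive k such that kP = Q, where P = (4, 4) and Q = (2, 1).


Enumerate multiples of P until we hit Q = (2, 1):
  1P = (4, 4)
  2P = (2, 1)
Match found at i = 2.

k = 2


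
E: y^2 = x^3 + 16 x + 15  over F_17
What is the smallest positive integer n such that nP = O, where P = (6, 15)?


Compute successive multiples of P until we hit O:
  1P = (6, 15)
  2P = (14, 12)
  3P = (16, 10)
  4P = (8, 3)
  5P = (5, 13)
  6P = (10, 11)
  7P = (2, 15)
  8P = (9, 2)
  ... (continuing to 25P)
  25P = O

ord(P) = 25


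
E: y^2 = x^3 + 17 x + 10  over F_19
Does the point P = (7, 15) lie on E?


Check whether y^2 = x^3 + 17 x + 10 (mod 19) for (x, y) = (7, 15).
LHS: y^2 = 15^2 mod 19 = 16
RHS: x^3 + 17 x + 10 = 7^3 + 17*7 + 10 mod 19 = 16
LHS = RHS

Yes, on the curve


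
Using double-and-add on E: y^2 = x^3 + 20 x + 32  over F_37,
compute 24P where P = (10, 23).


k = 24 = 11000_2 (binary, LSB first: 00011)
Double-and-add from P = (10, 23):
  bit 0 = 0: acc unchanged = O
  bit 1 = 0: acc unchanged = O
  bit 2 = 0: acc unchanged = O
  bit 3 = 1: acc = O + (29, 10) = (29, 10)
  bit 4 = 1: acc = (29, 10) + (7, 16) = (13, 26)

24P = (13, 26)


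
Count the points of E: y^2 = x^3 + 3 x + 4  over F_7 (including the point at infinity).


For each x in F_7, count y with y^2 = x^3 + 3 x + 4 mod 7:
  x = 0: RHS = 4, y in [2, 5]  -> 2 point(s)
  x = 1: RHS = 1, y in [1, 6]  -> 2 point(s)
  x = 2: RHS = 4, y in [2, 5]  -> 2 point(s)
  x = 5: RHS = 4, y in [2, 5]  -> 2 point(s)
  x = 6: RHS = 0, y in [0]  -> 1 point(s)
Affine points: 9. Add the point at infinity: total = 10.

#E(F_7) = 10


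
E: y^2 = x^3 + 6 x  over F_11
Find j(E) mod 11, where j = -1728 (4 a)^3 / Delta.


Delta = -16(4 a^3 + 27 b^2) mod 11 = 3
-1728 * (4 a)^3 = -1728 * (4*6)^3 mod 11 = 3
j = 3 * 3^(-1) mod 11 = 1

j = 1 (mod 11)


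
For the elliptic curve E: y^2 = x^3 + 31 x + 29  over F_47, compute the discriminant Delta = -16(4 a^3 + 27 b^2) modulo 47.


4 a^3 + 27 b^2 = 4*31^3 + 27*29^2 = 119164 + 22707 = 141871
Delta = -16 * (141871) = -2269936
Delta mod 47 = 23

Delta = 23 (mod 47)


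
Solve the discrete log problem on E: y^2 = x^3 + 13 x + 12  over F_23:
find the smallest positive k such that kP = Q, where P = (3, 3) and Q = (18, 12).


Enumerate multiples of P until we hit Q = (18, 12):
  1P = (3, 3)
  2P = (18, 12)
Match found at i = 2.

k = 2


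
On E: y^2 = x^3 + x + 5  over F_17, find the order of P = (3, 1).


Compute successive multiples of P until we hit O:
  1P = (3, 1)
  2P = (3, 16)
  3P = O

ord(P) = 3


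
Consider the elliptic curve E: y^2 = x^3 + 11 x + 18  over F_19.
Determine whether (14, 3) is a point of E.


Check whether y^2 = x^3 + 11 x + 18 (mod 19) for (x, y) = (14, 3).
LHS: y^2 = 3^2 mod 19 = 9
RHS: x^3 + 11 x + 18 = 14^3 + 11*14 + 18 mod 19 = 9
LHS = RHS

Yes, on the curve


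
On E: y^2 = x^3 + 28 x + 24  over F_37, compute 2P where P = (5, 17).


Doubling: s = (3 x1^2 + a) / (2 y1)
s = (3*5^2 + 28) / (2*17) mod 37 = 15
x3 = s^2 - 2 x1 mod 37 = 15^2 - 2*5 = 30
y3 = s (x1 - x3) - y1 mod 37 = 15 * (5 - 30) - 17 = 15

2P = (30, 15)


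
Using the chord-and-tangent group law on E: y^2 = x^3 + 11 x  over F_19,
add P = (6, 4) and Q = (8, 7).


P != Q, so use the chord formula.
s = (y2 - y1) / (x2 - x1) = (3) / (2) mod 19 = 11
x3 = s^2 - x1 - x2 mod 19 = 11^2 - 6 - 8 = 12
y3 = s (x1 - x3) - y1 mod 19 = 11 * (6 - 12) - 4 = 6

P + Q = (12, 6)


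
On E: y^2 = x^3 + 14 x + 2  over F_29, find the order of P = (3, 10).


Compute successive multiples of P until we hit O:
  1P = (3, 10)
  2P = (28, 4)
  3P = (22, 5)
  4P = (26, 22)
  5P = (4, 21)
  6P = (27, 16)
  7P = (19, 15)
  8P = (2, 3)
  ... (continuing to 35P)
  35P = O

ord(P) = 35


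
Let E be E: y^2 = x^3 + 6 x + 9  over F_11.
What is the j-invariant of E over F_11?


Delta = -16(4 a^3 + 27 b^2) mod 11 = 2
-1728 * (4 a)^3 = -1728 * (4*6)^3 mod 11 = 3
j = 3 * 2^(-1) mod 11 = 7

j = 7 (mod 11)


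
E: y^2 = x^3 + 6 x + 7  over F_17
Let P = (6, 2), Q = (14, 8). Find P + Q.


P != Q, so use the chord formula.
s = (y2 - y1) / (x2 - x1) = (6) / (8) mod 17 = 5
x3 = s^2 - x1 - x2 mod 17 = 5^2 - 6 - 14 = 5
y3 = s (x1 - x3) - y1 mod 17 = 5 * (6 - 5) - 2 = 3

P + Q = (5, 3)


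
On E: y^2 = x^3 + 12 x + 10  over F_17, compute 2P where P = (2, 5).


Doubling: s = (3 x1^2 + a) / (2 y1)
s = (3*2^2 + 12) / (2*5) mod 17 = 16
x3 = s^2 - 2 x1 mod 17 = 16^2 - 2*2 = 14
y3 = s (x1 - x3) - y1 mod 17 = 16 * (2 - 14) - 5 = 7

2P = (14, 7)


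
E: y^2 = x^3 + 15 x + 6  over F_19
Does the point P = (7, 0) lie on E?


Check whether y^2 = x^3 + 15 x + 6 (mod 19) for (x, y) = (7, 0).
LHS: y^2 = 0^2 mod 19 = 0
RHS: x^3 + 15 x + 6 = 7^3 + 15*7 + 6 mod 19 = 17
LHS != RHS

No, not on the curve


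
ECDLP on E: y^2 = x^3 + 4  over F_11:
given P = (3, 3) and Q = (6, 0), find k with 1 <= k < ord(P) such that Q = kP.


Enumerate multiples of P until we hit Q = (6, 0):
  1P = (3, 3)
  2P = (6, 0)
Match found at i = 2.

k = 2


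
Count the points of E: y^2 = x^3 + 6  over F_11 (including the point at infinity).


For each x in F_11, count y with y^2 = x^3 + 0 x + 6 mod 11:
  x = 2: RHS = 3, y in [5, 6]  -> 2 point(s)
  x = 3: RHS = 0, y in [0]  -> 1 point(s)
  x = 4: RHS = 4, y in [2, 9]  -> 2 point(s)
  x = 8: RHS = 1, y in [1, 10]  -> 2 point(s)
  x = 9: RHS = 9, y in [3, 8]  -> 2 point(s)
  x = 10: RHS = 5, y in [4, 7]  -> 2 point(s)
Affine points: 11. Add the point at infinity: total = 12.

#E(F_11) = 12


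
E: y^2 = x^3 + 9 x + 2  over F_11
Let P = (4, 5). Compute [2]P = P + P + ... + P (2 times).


k = 2 = 10_2 (binary, LSB first: 01)
Double-and-add from P = (4, 5):
  bit 0 = 0: acc unchanged = O
  bit 1 = 1: acc = O + (7, 1) = (7, 1)

2P = (7, 1)


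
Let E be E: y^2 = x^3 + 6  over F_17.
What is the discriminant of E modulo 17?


4 a^3 + 27 b^2 = 4*0^3 + 27*6^2 = 0 + 972 = 972
Delta = -16 * (972) = -15552
Delta mod 17 = 3

Delta = 3 (mod 17)


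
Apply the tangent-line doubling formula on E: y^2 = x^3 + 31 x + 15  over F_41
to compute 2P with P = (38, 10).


Doubling: s = (3 x1^2 + a) / (2 y1)
s = (3*38^2 + 31) / (2*10) mod 41 = 7
x3 = s^2 - 2 x1 mod 41 = 7^2 - 2*38 = 14
y3 = s (x1 - x3) - y1 mod 41 = 7 * (38 - 14) - 10 = 35

2P = (14, 35)


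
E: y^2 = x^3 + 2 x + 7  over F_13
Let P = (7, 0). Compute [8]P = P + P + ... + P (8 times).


k = 8 = 1000_2 (binary, LSB first: 0001)
Double-and-add from P = (7, 0):
  bit 0 = 0: acc unchanged = O
  bit 1 = 0: acc unchanged = O
  bit 2 = 0: acc unchanged = O
  bit 3 = 1: acc = O + O = O

8P = O


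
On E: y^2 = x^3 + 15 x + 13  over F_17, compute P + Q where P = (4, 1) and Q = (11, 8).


P != Q, so use the chord formula.
s = (y2 - y1) / (x2 - x1) = (7) / (7) mod 17 = 1
x3 = s^2 - x1 - x2 mod 17 = 1^2 - 4 - 11 = 3
y3 = s (x1 - x3) - y1 mod 17 = 1 * (4 - 3) - 1 = 0

P + Q = (3, 0)


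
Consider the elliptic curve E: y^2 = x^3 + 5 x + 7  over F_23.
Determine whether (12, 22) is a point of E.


Check whether y^2 = x^3 + 5 x + 7 (mod 23) for (x, y) = (12, 22).
LHS: y^2 = 22^2 mod 23 = 1
RHS: x^3 + 5 x + 7 = 12^3 + 5*12 + 7 mod 23 = 1
LHS = RHS

Yes, on the curve


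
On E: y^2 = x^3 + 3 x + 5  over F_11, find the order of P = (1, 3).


Compute successive multiples of P until we hit O:
  1P = (1, 3)
  2P = (10, 10)
  3P = (4, 2)
  4P = (0, 4)
  5P = (0, 7)
  6P = (4, 9)
  7P = (10, 1)
  8P = (1, 8)
  ... (continuing to 9P)
  9P = O

ord(P) = 9


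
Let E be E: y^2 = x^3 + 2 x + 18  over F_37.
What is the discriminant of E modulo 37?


4 a^3 + 27 b^2 = 4*2^3 + 27*18^2 = 32 + 8748 = 8780
Delta = -16 * (8780) = -140480
Delta mod 37 = 9

Delta = 9 (mod 37)


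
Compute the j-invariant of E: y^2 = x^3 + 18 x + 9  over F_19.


Delta = -16(4 a^3 + 27 b^2) mod 19 = 13
-1728 * (4 a)^3 = -1728 * (4*18)^3 mod 19 = 12
j = 12 * 13^(-1) mod 19 = 17

j = 17 (mod 19)


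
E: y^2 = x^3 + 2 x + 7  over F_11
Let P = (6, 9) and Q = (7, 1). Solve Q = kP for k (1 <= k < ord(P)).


Enumerate multiples of P until we hit Q = (7, 1):
  1P = (6, 9)
  2P = (10, 2)
  3P = (7, 1)
Match found at i = 3.

k = 3


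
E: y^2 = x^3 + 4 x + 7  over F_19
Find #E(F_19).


For each x in F_19, count y with y^2 = x^3 + 4 x + 7 mod 19:
  x = 0: RHS = 7, y in [8, 11]  -> 2 point(s)
  x = 2: RHS = 4, y in [2, 17]  -> 2 point(s)
  x = 4: RHS = 11, y in [7, 12]  -> 2 point(s)
  x = 5: RHS = 0, y in [0]  -> 1 point(s)
  x = 6: RHS = 0, y in [0]  -> 1 point(s)
  x = 7: RHS = 17, y in [6, 13]  -> 2 point(s)
  x = 8: RHS = 0, y in [0]  -> 1 point(s)
  x = 12: RHS = 16, y in [4, 15]  -> 2 point(s)
  x = 16: RHS = 6, y in [5, 14]  -> 2 point(s)
Affine points: 15. Add the point at infinity: total = 16.

#E(F_19) = 16


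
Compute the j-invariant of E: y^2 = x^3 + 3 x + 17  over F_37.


Delta = -16(4 a^3 + 27 b^2) mod 37 = 1
-1728 * (4 a)^3 = -1728 * (4*3)^3 mod 37 = 27
j = 27 * 1^(-1) mod 37 = 27

j = 27 (mod 37)


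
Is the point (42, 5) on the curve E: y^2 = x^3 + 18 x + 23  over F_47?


Check whether y^2 = x^3 + 18 x + 23 (mod 47) for (x, y) = (42, 5).
LHS: y^2 = 5^2 mod 47 = 25
RHS: x^3 + 18 x + 23 = 42^3 + 18*42 + 23 mod 47 = 43
LHS != RHS

No, not on the curve


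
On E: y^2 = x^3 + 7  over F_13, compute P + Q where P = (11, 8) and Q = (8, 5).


P != Q, so use the chord formula.
s = (y2 - y1) / (x2 - x1) = (10) / (10) mod 13 = 1
x3 = s^2 - x1 - x2 mod 13 = 1^2 - 11 - 8 = 8
y3 = s (x1 - x3) - y1 mod 13 = 1 * (11 - 8) - 8 = 8

P + Q = (8, 8)


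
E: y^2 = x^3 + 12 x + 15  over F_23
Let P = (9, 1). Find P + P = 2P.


Doubling: s = (3 x1^2 + a) / (2 y1)
s = (3*9^2 + 12) / (2*1) mod 23 = 1
x3 = s^2 - 2 x1 mod 23 = 1^2 - 2*9 = 6
y3 = s (x1 - x3) - y1 mod 23 = 1 * (9 - 6) - 1 = 2

2P = (6, 2)


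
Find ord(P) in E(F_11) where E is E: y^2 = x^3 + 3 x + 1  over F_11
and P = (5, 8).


Compute successive multiples of P until we hit O:
  1P = (5, 8)
  2P = (5, 3)
  3P = O

ord(P) = 3


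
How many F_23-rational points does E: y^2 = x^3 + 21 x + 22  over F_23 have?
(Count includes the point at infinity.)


For each x in F_23, count y with y^2 = x^3 + 21 x + 22 mod 23:
  x = 2: RHS = 3, y in [7, 16]  -> 2 point(s)
  x = 4: RHS = 9, y in [3, 20]  -> 2 point(s)
  x = 7: RHS = 6, y in [11, 12]  -> 2 point(s)
  x = 8: RHS = 12, y in [9, 14]  -> 2 point(s)
  x = 10: RHS = 13, y in [6, 17]  -> 2 point(s)
  x = 12: RHS = 1, y in [1, 22]  -> 2 point(s)
  x = 13: RHS = 8, y in [10, 13]  -> 2 point(s)
  x = 14: RHS = 1, y in [1, 22]  -> 2 point(s)
  x = 15: RHS = 9, y in [3, 20]  -> 2 point(s)
  x = 17: RHS = 2, y in [5, 18]  -> 2 point(s)
  x = 19: RHS = 12, y in [9, 14]  -> 2 point(s)
  x = 20: RHS = 1, y in [1, 22]  -> 2 point(s)
  x = 21: RHS = 18, y in [8, 15]  -> 2 point(s)
  x = 22: RHS = 0, y in [0]  -> 1 point(s)
Affine points: 27. Add the point at infinity: total = 28.

#E(F_23) = 28


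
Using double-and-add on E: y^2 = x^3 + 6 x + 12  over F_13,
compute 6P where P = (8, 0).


k = 6 = 110_2 (binary, LSB first: 011)
Double-and-add from P = (8, 0):
  bit 0 = 0: acc unchanged = O
  bit 1 = 1: acc = O + O = O
  bit 2 = 1: acc = O + O = O

6P = O


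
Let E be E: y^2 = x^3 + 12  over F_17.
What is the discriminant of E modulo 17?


4 a^3 + 27 b^2 = 4*0^3 + 27*12^2 = 0 + 3888 = 3888
Delta = -16 * (3888) = -62208
Delta mod 17 = 12

Delta = 12 (mod 17)


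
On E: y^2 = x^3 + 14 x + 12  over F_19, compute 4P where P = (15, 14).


k = 4 = 100_2 (binary, LSB first: 001)
Double-and-add from P = (15, 14):
  bit 0 = 0: acc unchanged = O
  bit 1 = 0: acc unchanged = O
  bit 2 = 1: acc = O + (13, 15) = (13, 15)

4P = (13, 15)


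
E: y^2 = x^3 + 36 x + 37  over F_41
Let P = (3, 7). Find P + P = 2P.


Doubling: s = (3 x1^2 + a) / (2 y1)
s = (3*3^2 + 36) / (2*7) mod 41 = 25
x3 = s^2 - 2 x1 mod 41 = 25^2 - 2*3 = 4
y3 = s (x1 - x3) - y1 mod 41 = 25 * (3 - 4) - 7 = 9

2P = (4, 9)


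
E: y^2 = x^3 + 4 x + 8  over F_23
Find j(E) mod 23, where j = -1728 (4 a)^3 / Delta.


Delta = -16(4 a^3 + 27 b^2) mod 23 = 19
-1728 * (4 a)^3 = -1728 * (4*4)^3 mod 23 = 17
j = 17 * 19^(-1) mod 23 = 13

j = 13 (mod 23)


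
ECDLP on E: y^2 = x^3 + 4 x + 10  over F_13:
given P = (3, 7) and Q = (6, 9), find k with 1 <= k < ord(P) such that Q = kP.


Enumerate multiples of P until we hit Q = (6, 9):
  1P = (3, 7)
  2P = (6, 4)
  3P = (5, 8)
  4P = (2, 0)
  5P = (5, 5)
  6P = (6, 9)
Match found at i = 6.

k = 6


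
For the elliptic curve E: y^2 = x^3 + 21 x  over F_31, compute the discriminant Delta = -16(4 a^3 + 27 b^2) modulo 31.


4 a^3 + 27 b^2 = 4*21^3 + 27*0^2 = 37044 + 0 = 37044
Delta = -16 * (37044) = -592704
Delta mod 31 = 16

Delta = 16 (mod 31)


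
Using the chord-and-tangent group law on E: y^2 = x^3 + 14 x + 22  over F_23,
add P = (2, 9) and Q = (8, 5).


P != Q, so use the chord formula.
s = (y2 - y1) / (x2 - x1) = (19) / (6) mod 23 = 7
x3 = s^2 - x1 - x2 mod 23 = 7^2 - 2 - 8 = 16
y3 = s (x1 - x3) - y1 mod 23 = 7 * (2 - 16) - 9 = 8

P + Q = (16, 8)


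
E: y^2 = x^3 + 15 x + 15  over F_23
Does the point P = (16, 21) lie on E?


Check whether y^2 = x^3 + 15 x + 15 (mod 23) for (x, y) = (16, 21).
LHS: y^2 = 21^2 mod 23 = 4
RHS: x^3 + 15 x + 15 = 16^3 + 15*16 + 15 mod 23 = 4
LHS = RHS

Yes, on the curve


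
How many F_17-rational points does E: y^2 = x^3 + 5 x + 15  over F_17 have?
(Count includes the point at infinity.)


For each x in F_17, count y with y^2 = x^3 + 5 x + 15 mod 17:
  x = 0: RHS = 15, y in [7, 10]  -> 2 point(s)
  x = 1: RHS = 4, y in [2, 15]  -> 2 point(s)
  x = 2: RHS = 16, y in [4, 13]  -> 2 point(s)
  x = 7: RHS = 2, y in [6, 11]  -> 2 point(s)
  x = 12: RHS = 1, y in [1, 16]  -> 2 point(s)
  x = 13: RHS = 16, y in [4, 13]  -> 2 point(s)
  x = 16: RHS = 9, y in [3, 14]  -> 2 point(s)
Affine points: 14. Add the point at infinity: total = 15.

#E(F_17) = 15


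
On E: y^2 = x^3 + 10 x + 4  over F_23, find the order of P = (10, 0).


Compute successive multiples of P until we hit O:
  1P = (10, 0)
  2P = O

ord(P) = 2


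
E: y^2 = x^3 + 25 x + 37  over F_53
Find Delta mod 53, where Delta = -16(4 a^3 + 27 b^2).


4 a^3 + 27 b^2 = 4*25^3 + 27*37^2 = 62500 + 36963 = 99463
Delta = -16 * (99463) = -1591408
Delta mod 53 = 23

Delta = 23 (mod 53)


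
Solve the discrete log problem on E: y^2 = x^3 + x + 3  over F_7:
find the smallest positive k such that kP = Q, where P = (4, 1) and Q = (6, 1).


Enumerate multiples of P until we hit Q = (6, 1):
  1P = (4, 1)
  2P = (6, 6)
  3P = (5, 0)
  4P = (6, 1)
Match found at i = 4.

k = 4


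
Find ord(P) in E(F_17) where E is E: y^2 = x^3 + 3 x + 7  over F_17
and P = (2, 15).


Compute successive multiples of P until we hit O:
  1P = (2, 15)
  2P = (9, 7)
  3P = (8, 4)
  4P = (8, 13)
  5P = (9, 10)
  6P = (2, 2)
  7P = O

ord(P) = 7


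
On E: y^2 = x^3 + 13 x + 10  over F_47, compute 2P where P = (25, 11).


Doubling: s = (3 x1^2 + a) / (2 y1)
s = (3*25^2 + 13) / (2*11) mod 47 = 26
x3 = s^2 - 2 x1 mod 47 = 26^2 - 2*25 = 15
y3 = s (x1 - x3) - y1 mod 47 = 26 * (25 - 15) - 11 = 14

2P = (15, 14)


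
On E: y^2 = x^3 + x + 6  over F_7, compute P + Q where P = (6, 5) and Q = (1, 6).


P != Q, so use the chord formula.
s = (y2 - y1) / (x2 - x1) = (1) / (2) mod 7 = 4
x3 = s^2 - x1 - x2 mod 7 = 4^2 - 6 - 1 = 2
y3 = s (x1 - x3) - y1 mod 7 = 4 * (6 - 2) - 5 = 4

P + Q = (2, 4)


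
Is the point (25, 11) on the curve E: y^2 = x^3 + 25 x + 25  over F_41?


Check whether y^2 = x^3 + 25 x + 25 (mod 41) for (x, y) = (25, 11).
LHS: y^2 = 11^2 mod 41 = 39
RHS: x^3 + 25 x + 25 = 25^3 + 25*25 + 25 mod 41 = 39
LHS = RHS

Yes, on the curve


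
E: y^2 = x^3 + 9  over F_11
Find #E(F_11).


For each x in F_11, count y with y^2 = x^3 + 0 x + 9 mod 11:
  x = 0: RHS = 9, y in [3, 8]  -> 2 point(s)
  x = 3: RHS = 3, y in [5, 6]  -> 2 point(s)
  x = 6: RHS = 5, y in [4, 7]  -> 2 point(s)
  x = 7: RHS = 0, y in [0]  -> 1 point(s)
  x = 8: RHS = 4, y in [2, 9]  -> 2 point(s)
  x = 9: RHS = 1, y in [1, 10]  -> 2 point(s)
Affine points: 11. Add the point at infinity: total = 12.

#E(F_11) = 12


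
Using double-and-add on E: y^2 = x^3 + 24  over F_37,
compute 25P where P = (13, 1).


k = 25 = 11001_2 (binary, LSB first: 10011)
Double-and-add from P = (13, 1):
  bit 0 = 1: acc = O + (13, 1) = (13, 1)
  bit 1 = 0: acc unchanged = (13, 1)
  bit 2 = 0: acc unchanged = (13, 1)
  bit 3 = 1: acc = (13, 1) + (34, 16) = (26, 32)
  bit 4 = 1: acc = (26, 32) + (10, 32) = (1, 5)

25P = (1, 5)


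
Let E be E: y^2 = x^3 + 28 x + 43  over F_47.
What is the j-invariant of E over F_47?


Delta = -16(4 a^3 + 27 b^2) mod 47 = 40
-1728 * (4 a)^3 = -1728 * (4*28)^3 mod 47 = 44
j = 44 * 40^(-1) mod 47 = 34

j = 34 (mod 47)


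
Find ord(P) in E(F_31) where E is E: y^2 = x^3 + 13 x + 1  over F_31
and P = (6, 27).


Compute successive multiples of P until we hit O:
  1P = (6, 27)
  2P = (8, 11)
  3P = (19, 15)
  4P = (3, 6)
  5P = (9, 14)
  6P = (21, 7)
  7P = (23, 6)
  8P = (12, 26)
  ... (continuing to 39P)
  39P = O

ord(P) = 39


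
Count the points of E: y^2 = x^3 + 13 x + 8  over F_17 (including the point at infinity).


For each x in F_17, count y with y^2 = x^3 + 13 x + 8 mod 17:
  x = 0: RHS = 8, y in [5, 12]  -> 2 point(s)
  x = 2: RHS = 8, y in [5, 12]  -> 2 point(s)
  x = 6: RHS = 13, y in [8, 9]  -> 2 point(s)
  x = 7: RHS = 0, y in [0]  -> 1 point(s)
  x = 9: RHS = 4, y in [2, 15]  -> 2 point(s)
  x = 10: RHS = 16, y in [4, 13]  -> 2 point(s)
  x = 15: RHS = 8, y in [5, 12]  -> 2 point(s)
Affine points: 13. Add the point at infinity: total = 14.

#E(F_17) = 14


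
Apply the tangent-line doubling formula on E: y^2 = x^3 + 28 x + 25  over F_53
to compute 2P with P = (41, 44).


Doubling: s = (3 x1^2 + a) / (2 y1)
s = (3*41^2 + 28) / (2*44) mod 53 = 51
x3 = s^2 - 2 x1 mod 53 = 51^2 - 2*41 = 28
y3 = s (x1 - x3) - y1 mod 53 = 51 * (41 - 28) - 44 = 36

2P = (28, 36)


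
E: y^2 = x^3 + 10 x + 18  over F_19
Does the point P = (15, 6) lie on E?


Check whether y^2 = x^3 + 10 x + 18 (mod 19) for (x, y) = (15, 6).
LHS: y^2 = 6^2 mod 19 = 17
RHS: x^3 + 10 x + 18 = 15^3 + 10*15 + 18 mod 19 = 9
LHS != RHS

No, not on the curve


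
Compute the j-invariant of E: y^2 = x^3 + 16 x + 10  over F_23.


Delta = -16(4 a^3 + 27 b^2) mod 23 = 4
-1728 * (4 a)^3 = -1728 * (4*16)^3 mod 23 = 7
j = 7 * 4^(-1) mod 23 = 19

j = 19 (mod 23)


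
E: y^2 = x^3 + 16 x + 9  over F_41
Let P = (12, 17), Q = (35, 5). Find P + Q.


P != Q, so use the chord formula.
s = (y2 - y1) / (x2 - x1) = (29) / (23) mod 41 = 28
x3 = s^2 - x1 - x2 mod 41 = 28^2 - 12 - 35 = 40
y3 = s (x1 - x3) - y1 mod 41 = 28 * (12 - 40) - 17 = 19

P + Q = (40, 19)


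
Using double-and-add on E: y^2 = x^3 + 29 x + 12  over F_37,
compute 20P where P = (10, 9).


k = 20 = 10100_2 (binary, LSB first: 00101)
Double-and-add from P = (10, 9):
  bit 0 = 0: acc unchanged = O
  bit 1 = 0: acc unchanged = O
  bit 2 = 1: acc = O + (2, 2) = (2, 2)
  bit 3 = 0: acc unchanged = (2, 2)
  bit 4 = 1: acc = (2, 2) + (15, 14) = (11, 21)

20P = (11, 21)


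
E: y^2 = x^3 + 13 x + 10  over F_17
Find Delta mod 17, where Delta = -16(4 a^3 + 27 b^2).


4 a^3 + 27 b^2 = 4*13^3 + 27*10^2 = 8788 + 2700 = 11488
Delta = -16 * (11488) = -183808
Delta mod 17 = 13

Delta = 13 (mod 17)


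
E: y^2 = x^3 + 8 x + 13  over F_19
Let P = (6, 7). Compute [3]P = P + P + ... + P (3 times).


k = 3 = 11_2 (binary, LSB first: 11)
Double-and-add from P = (6, 7):
  bit 0 = 1: acc = O + (6, 7) = (6, 7)
  bit 1 = 1: acc = (6, 7) + (14, 0) = (6, 12)

3P = (6, 12)


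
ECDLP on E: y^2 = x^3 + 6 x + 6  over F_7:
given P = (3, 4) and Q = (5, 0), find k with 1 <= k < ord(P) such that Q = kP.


Enumerate multiples of P until we hit Q = (5, 0):
  1P = (3, 4)
  2P = (5, 0)
Match found at i = 2.

k = 2


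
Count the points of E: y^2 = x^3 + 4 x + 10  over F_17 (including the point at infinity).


For each x in F_17, count y with y^2 = x^3 + 4 x + 10 mod 17:
  x = 1: RHS = 15, y in [7, 10]  -> 2 point(s)
  x = 2: RHS = 9, y in [3, 14]  -> 2 point(s)
  x = 3: RHS = 15, y in [7, 10]  -> 2 point(s)
  x = 5: RHS = 2, y in [6, 11]  -> 2 point(s)
  x = 10: RHS = 13, y in [8, 9]  -> 2 point(s)
  x = 11: RHS = 8, y in [5, 12]  -> 2 point(s)
  x = 12: RHS = 1, y in [1, 16]  -> 2 point(s)
  x = 13: RHS = 15, y in [7, 10]  -> 2 point(s)
Affine points: 16. Add the point at infinity: total = 17.

#E(F_17) = 17


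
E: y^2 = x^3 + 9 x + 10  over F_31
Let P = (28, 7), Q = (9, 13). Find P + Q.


P != Q, so use the chord formula.
s = (y2 - y1) / (x2 - x1) = (6) / (12) mod 31 = 16
x3 = s^2 - x1 - x2 mod 31 = 16^2 - 28 - 9 = 2
y3 = s (x1 - x3) - y1 mod 31 = 16 * (28 - 2) - 7 = 6

P + Q = (2, 6)


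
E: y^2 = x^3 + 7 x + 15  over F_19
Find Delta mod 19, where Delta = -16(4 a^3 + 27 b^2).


4 a^3 + 27 b^2 = 4*7^3 + 27*15^2 = 1372 + 6075 = 7447
Delta = -16 * (7447) = -119152
Delta mod 19 = 16

Delta = 16 (mod 19)


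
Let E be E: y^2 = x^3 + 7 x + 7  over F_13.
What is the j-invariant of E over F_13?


Delta = -16(4 a^3 + 27 b^2) mod 13 = 1
-1728 * (4 a)^3 = -1728 * (4*7)^3 mod 13 = 8
j = 8 * 1^(-1) mod 13 = 8

j = 8 (mod 13)


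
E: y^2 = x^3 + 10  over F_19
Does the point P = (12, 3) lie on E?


Check whether y^2 = x^3 + 0 x + 10 (mod 19) for (x, y) = (12, 3).
LHS: y^2 = 3^2 mod 19 = 9
RHS: x^3 + 0 x + 10 = 12^3 + 0*12 + 10 mod 19 = 9
LHS = RHS

Yes, on the curve


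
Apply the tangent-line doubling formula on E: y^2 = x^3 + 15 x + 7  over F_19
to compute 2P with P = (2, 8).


Doubling: s = (3 x1^2 + a) / (2 y1)
s = (3*2^2 + 15) / (2*8) mod 19 = 10
x3 = s^2 - 2 x1 mod 19 = 10^2 - 2*2 = 1
y3 = s (x1 - x3) - y1 mod 19 = 10 * (2 - 1) - 8 = 2

2P = (1, 2)


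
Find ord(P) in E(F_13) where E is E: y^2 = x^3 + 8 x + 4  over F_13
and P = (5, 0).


Compute successive multiples of P until we hit O:
  1P = (5, 0)
  2P = O

ord(P) = 2


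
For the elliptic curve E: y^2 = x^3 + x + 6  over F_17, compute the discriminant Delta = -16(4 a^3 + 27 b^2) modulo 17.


4 a^3 + 27 b^2 = 4*1^3 + 27*6^2 = 4 + 972 = 976
Delta = -16 * (976) = -15616
Delta mod 17 = 7

Delta = 7 (mod 17)


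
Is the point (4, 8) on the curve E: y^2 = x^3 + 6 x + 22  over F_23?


Check whether y^2 = x^3 + 6 x + 22 (mod 23) for (x, y) = (4, 8).
LHS: y^2 = 8^2 mod 23 = 18
RHS: x^3 + 6 x + 22 = 4^3 + 6*4 + 22 mod 23 = 18
LHS = RHS

Yes, on the curve


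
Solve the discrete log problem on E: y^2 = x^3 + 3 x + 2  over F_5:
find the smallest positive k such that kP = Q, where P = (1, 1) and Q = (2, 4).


Enumerate multiples of P until we hit Q = (2, 4):
  1P = (1, 1)
  2P = (2, 1)
  3P = (2, 4)
Match found at i = 3.

k = 3


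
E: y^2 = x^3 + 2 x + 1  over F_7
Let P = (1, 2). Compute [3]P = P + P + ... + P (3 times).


k = 3 = 11_2 (binary, LSB first: 11)
Double-and-add from P = (1, 2):
  bit 0 = 1: acc = O + (1, 2) = (1, 2)
  bit 1 = 1: acc = (1, 2) + (0, 1) = (0, 6)

3P = (0, 6)


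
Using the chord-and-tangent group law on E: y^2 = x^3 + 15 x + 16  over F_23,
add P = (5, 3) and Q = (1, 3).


P != Q, so use the chord formula.
s = (y2 - y1) / (x2 - x1) = (0) / (19) mod 23 = 0
x3 = s^2 - x1 - x2 mod 23 = 0^2 - 5 - 1 = 17
y3 = s (x1 - x3) - y1 mod 23 = 0 * (5 - 17) - 3 = 20

P + Q = (17, 20)


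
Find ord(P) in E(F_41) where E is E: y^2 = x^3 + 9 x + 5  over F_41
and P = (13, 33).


Compute successive multiples of P until we hit O:
  1P = (13, 33)
  2P = (7, 40)
  3P = (3, 10)
  4P = (2, 21)
  5P = (36, 9)
  6P = (12, 23)
  7P = (34, 3)
  8P = (27, 28)
  ... (continuing to 21P)
  21P = O

ord(P) = 21


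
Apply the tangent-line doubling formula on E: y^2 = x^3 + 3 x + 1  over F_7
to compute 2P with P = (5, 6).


Doubling: s = (3 x1^2 + a) / (2 y1)
s = (3*5^2 + 3) / (2*6) mod 7 = 3
x3 = s^2 - 2 x1 mod 7 = 3^2 - 2*5 = 6
y3 = s (x1 - x3) - y1 mod 7 = 3 * (5 - 6) - 6 = 5

2P = (6, 5)


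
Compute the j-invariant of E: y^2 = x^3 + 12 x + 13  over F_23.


Delta = -16(4 a^3 + 27 b^2) mod 23 = 9
-1728 * (4 a)^3 = -1728 * (4*12)^3 mod 23 = 22
j = 22 * 9^(-1) mod 23 = 5

j = 5 (mod 23)


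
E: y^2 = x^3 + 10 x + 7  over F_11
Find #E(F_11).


For each x in F_11, count y with y^2 = x^3 + 10 x + 7 mod 11:
  x = 3: RHS = 9, y in [3, 8]  -> 2 point(s)
  x = 4: RHS = 1, y in [1, 10]  -> 2 point(s)
  x = 8: RHS = 5, y in [4, 7]  -> 2 point(s)
  x = 9: RHS = 1, y in [1, 10]  -> 2 point(s)
Affine points: 8. Add the point at infinity: total = 9.

#E(F_11) = 9
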